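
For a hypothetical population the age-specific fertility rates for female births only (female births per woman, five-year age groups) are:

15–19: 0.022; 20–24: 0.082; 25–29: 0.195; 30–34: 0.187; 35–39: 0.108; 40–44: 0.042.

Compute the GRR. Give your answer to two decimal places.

3.18

Sum of female ASFRs = 0.022 + 0.082 + 0.195 + 0.187 + 0.108 + 0.042 = 0.636
GRR = 5 × 0.636 = 3.18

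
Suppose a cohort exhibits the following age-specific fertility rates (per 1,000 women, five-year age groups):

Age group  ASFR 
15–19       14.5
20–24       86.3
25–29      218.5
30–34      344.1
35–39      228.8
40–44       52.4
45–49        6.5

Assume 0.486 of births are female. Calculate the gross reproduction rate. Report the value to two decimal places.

2.31

Proportion female at birth = 0.486.
Sum of ASFRs = 14.5 + 86.3 + 218.5 + 344.1 + 228.8 + 52.4 + 6.5 = 951.1
TFR = 5 × 951.1 / 1000 = 4.7555
GRR = 0.486 × 4.7555 = 2.31117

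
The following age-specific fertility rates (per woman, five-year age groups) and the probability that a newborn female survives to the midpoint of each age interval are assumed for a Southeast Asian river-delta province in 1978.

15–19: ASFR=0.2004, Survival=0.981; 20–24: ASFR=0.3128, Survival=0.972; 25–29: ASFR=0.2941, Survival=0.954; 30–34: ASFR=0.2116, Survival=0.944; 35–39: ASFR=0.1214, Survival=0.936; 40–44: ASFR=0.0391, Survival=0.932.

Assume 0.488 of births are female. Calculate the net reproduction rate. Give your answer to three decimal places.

2.760

Proportion female at birth = 0.488.
Each age group contributes 5 × ASFR × survival:
  15–19: 5 × 0.2004 × 0.981 = 0.98296
  20–24: 5 × 0.3128 × 0.972 = 1.52021
  25–29: 5 × 0.2941 × 0.954 = 1.40286
  30–34: 5 × 0.2116 × 0.944 = 0.99875
  35–39: 5 × 0.1214 × 0.936 = 0.56815
  40–44: 5 × 0.0391 × 0.932 = 0.18221
Sum = 5.65514
NRR = 0.488 × 5.65514 = 2.75971
An NRR exceeding 1 indicates intrinsic growth under these rates.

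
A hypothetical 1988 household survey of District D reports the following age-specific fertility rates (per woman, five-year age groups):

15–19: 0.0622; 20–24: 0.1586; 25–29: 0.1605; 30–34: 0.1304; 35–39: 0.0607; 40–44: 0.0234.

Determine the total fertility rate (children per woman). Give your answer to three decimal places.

Sum of ASFRs = 0.0622 + 0.1586 + 0.1605 + 0.1304 + 0.0607 + 0.0234 = 0.5958
TFR = 5 × 0.5958 = 2.979

2.979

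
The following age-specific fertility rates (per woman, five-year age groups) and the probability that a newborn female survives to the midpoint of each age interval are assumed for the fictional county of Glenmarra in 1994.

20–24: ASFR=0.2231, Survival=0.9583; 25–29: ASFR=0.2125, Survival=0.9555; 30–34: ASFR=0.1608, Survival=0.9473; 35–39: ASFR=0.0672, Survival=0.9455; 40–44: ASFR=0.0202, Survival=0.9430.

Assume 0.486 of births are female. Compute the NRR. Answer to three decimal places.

Proportion female at birth = 0.486.
Per-age-group product (5 × ASFR × survival probability):
  20–24: 5 × 0.2231 × 0.9583 = 1.06898
  25–29: 5 × 0.2125 × 0.9555 = 1.01522
  30–34: 5 × 0.1608 × 0.9473 = 0.76163
  35–39: 5 × 0.0672 × 0.9455 = 0.31769
  40–44: 5 × 0.0202 × 0.9430 = 0.09524
Sum = 3.25876
NRR = 0.486 × 3.25876 = 1.58376

1.584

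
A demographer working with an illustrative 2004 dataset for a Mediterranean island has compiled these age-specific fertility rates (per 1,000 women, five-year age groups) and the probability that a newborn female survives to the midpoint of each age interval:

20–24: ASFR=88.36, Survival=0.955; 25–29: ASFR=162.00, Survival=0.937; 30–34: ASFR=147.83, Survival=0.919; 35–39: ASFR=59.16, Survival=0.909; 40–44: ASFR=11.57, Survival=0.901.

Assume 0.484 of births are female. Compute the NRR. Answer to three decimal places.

Proportion female at birth = 0.484.
Survival-weighted fertility by age (5·fₓ·Sₓ):
  20–24: 5 × 88.36/1000 × 0.955 = 0.42192
  25–29: 5 × 162.00/1000 × 0.937 = 0.75897
  30–34: 5 × 147.83/1000 × 0.919 = 0.67928
  35–39: 5 × 59.16/1000 × 0.909 = 0.26888
  40–44: 5 × 11.57/1000 × 0.901 = 0.05212
Sum = 2.18117
NRR = 0.484 × 2.18117 = 1.05569
An NRR exceeding 1 indicates intrinsic growth under these rates.

1.056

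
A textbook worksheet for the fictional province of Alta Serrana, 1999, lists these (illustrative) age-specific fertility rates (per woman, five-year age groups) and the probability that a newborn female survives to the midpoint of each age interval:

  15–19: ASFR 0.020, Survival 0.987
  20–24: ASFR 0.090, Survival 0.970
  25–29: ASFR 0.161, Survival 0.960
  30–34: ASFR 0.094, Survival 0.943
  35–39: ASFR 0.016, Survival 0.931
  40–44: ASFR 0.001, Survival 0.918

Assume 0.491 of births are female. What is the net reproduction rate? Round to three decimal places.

0.899

Proportion female at birth = 0.491.
Weighting each age-specific rate by interval width and survival:
  15–19: 5 × 0.020 × 0.987 = 0.09870
  20–24: 5 × 0.090 × 0.970 = 0.43650
  25–29: 5 × 0.161 × 0.960 = 0.77280
  30–34: 5 × 0.094 × 0.943 = 0.44321
  35–39: 5 × 0.016 × 0.931 = 0.07448
  40–44: 5 × 0.001 × 0.918 = 0.00459
Sum = 1.83028
NRR = 0.491 × 1.83028 = 0.89867
NRR < 1, so the cohort does not fully replace itself.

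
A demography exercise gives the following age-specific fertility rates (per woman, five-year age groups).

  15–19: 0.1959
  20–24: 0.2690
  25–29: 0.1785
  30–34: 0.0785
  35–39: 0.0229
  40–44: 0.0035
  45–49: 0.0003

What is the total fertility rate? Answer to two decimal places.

3.74

Sum of ASFRs = 0.1959 + 0.2690 + 0.1785 + 0.0785 + 0.0229 + 0.0035 + 0.0003 = 0.7486
TFR = 5 × 0.7486 = 3.743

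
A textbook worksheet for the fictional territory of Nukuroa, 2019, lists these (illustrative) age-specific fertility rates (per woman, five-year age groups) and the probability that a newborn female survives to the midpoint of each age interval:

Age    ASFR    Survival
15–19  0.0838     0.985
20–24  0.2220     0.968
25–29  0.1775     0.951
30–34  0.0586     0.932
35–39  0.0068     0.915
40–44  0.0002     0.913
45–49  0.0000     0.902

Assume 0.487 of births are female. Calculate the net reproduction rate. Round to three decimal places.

Proportion female at birth = 0.487.
Survival-weighted fertility by age (5·fₓ·Sₓ):
  15–19: 5 × 0.0838 × 0.985 = 0.41272
  20–24: 5 × 0.2220 × 0.968 = 1.07448
  25–29: 5 × 0.1775 × 0.951 = 0.84401
  30–34: 5 × 0.0586 × 0.932 = 0.27308
  35–39: 5 × 0.0068 × 0.915 = 0.03111
  40–44: 5 × 0.0002 × 0.913 = 0.00091
  45–49: 5 × 0.0000 × 0.902 = 0.00000
Sum = 2.63631
NRR = 0.487 × 2.63631 = 1.28388
With NRR above 1 the population is above replacement fertility.

1.284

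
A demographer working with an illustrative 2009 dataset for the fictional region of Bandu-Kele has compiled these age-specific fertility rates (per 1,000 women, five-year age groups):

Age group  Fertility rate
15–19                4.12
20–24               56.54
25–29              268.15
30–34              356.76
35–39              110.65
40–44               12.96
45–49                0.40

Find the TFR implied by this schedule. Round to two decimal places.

4.05

Sum of ASFRs = 4.12 + 56.54 + 268.15 + 356.76 + 110.65 + 12.96 + 0.40 = 809.58
TFR = 5 × 809.58 / 1000 = 4.0479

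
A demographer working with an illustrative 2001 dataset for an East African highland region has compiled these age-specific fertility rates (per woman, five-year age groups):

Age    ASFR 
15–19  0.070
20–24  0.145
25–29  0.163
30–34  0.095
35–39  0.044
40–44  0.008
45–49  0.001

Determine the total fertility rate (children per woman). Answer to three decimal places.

Sum of ASFRs = 0.070 + 0.145 + 0.163 + 0.095 + 0.044 + 0.008 + 0.001 = 0.526
TFR = 5 × 0.526 = 2.63

2.630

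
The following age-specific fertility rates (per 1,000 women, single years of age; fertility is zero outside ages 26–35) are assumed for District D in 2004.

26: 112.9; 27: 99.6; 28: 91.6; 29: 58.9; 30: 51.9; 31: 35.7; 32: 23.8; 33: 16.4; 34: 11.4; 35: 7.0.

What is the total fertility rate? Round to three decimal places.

Sum of ASFRs = 112.9 + 99.6 + 91.6 + 58.9 + 51.9 + 35.7 + 23.8 + 16.4 + 11.4 + 7.0 = 509.2
TFR = 509.2 / 1000 = 0.5092

0.509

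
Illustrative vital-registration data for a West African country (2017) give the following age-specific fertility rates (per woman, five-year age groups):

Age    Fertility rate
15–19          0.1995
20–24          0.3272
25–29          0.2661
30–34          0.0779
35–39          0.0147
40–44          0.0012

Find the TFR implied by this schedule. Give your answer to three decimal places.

4.433

Sum of ASFRs = 0.1995 + 0.3272 + 0.2661 + 0.0779 + 0.0147 + 0.0012 = 0.8866
TFR = 5 × 0.8866 = 4.433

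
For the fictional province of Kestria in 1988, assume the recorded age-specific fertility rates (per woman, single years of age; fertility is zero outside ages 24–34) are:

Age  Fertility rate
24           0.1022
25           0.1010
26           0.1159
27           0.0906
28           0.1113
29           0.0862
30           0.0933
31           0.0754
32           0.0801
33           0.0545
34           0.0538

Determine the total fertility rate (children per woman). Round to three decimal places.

0.964

Sum of ASFRs = 0.1022 + 0.1010 + 0.1159 + 0.0906 + 0.1113 + 0.0862 + 0.0933 + 0.0754 + 0.0801 + 0.0545 + 0.0538 = 0.9643
TFR = 0.9643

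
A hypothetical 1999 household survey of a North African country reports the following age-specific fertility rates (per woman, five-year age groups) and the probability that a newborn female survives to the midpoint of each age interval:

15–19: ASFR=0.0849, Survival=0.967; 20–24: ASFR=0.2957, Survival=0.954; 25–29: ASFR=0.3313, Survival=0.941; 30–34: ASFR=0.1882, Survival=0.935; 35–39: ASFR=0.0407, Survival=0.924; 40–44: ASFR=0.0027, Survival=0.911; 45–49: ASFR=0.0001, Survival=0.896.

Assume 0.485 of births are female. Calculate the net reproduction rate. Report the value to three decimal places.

2.163

Proportion female at birth = 0.485.
Per-age-group product (5 × ASFR × survival probability):
  15–19: 5 × 0.0849 × 0.967 = 0.41049
  20–24: 5 × 0.2957 × 0.954 = 1.41049
  25–29: 5 × 0.3313 × 0.941 = 1.55877
  30–34: 5 × 0.1882 × 0.935 = 0.87984
  35–39: 5 × 0.0407 × 0.924 = 0.18803
  40–44: 5 × 0.0027 × 0.911 = 0.01230
  45–49: 5 × 0.0001 × 0.896 = 0.00045
Sum = 4.46037
NRR = 0.485 × 4.46037 = 2.16328
An NRR exceeding 1 indicates intrinsic growth under these rates.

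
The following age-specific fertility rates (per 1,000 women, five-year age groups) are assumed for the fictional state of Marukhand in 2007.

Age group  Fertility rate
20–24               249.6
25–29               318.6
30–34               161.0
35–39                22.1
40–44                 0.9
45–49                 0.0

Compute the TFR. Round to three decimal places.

Sum of ASFRs = 249.6 + 318.6 + 161.0 + 22.1 + 0.9 + 0.0 = 752.2
TFR = 5 × 752.2 / 1000 = 3.761

3.761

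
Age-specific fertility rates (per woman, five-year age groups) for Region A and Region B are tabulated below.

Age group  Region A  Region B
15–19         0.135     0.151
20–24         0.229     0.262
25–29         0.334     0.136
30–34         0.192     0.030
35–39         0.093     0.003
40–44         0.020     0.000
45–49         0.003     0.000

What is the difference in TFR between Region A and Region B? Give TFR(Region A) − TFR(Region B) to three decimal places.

2.120

Region A:
  Sum of ASFRs = 0.135 + 0.229 + 0.334 + 0.192 + 0.093 + 0.020 + 0.003 = 1.006
  TFR = 5 × 1.006 = 5.03
Region B:
  Sum of ASFRs = 0.151 + 0.262 + 0.136 + 0.030 + 0.003 + 0.000 + 0.000 = 0.582
  TFR = 5 × 0.582 = 2.91
Difference = 5.03 − 2.91 = 2.12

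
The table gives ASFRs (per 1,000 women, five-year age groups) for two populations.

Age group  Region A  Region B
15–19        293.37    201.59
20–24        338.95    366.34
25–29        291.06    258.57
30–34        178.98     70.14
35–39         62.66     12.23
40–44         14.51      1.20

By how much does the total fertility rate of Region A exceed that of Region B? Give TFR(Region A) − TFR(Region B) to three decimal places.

1.347

Region A:
  Sum of ASFRs = 293.37 + 338.95 + 291.06 + 178.98 + 62.66 + 14.51 = 1179.53
  TFR = 5 × 1179.53 / 1000 = 5.89765
Region B:
  Sum of ASFRs = 201.59 + 366.34 + 258.57 + 70.14 + 12.23 + 1.20 = 910.07
  TFR = 5 × 910.07 / 1000 = 4.55035
Difference = 5.89765 − 4.55035 = 1.3473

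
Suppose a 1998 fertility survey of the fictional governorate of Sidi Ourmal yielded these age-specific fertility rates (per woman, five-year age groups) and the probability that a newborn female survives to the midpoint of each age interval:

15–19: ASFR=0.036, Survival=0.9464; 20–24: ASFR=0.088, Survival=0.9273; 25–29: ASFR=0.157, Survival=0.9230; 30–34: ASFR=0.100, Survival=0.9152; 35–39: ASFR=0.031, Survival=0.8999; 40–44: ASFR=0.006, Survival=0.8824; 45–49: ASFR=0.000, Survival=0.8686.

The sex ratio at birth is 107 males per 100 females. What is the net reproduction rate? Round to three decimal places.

Proportion female at birth = 100 / (100 + 107) = 0.48309.
Weighting each age-specific rate by interval width and survival:
  15–19: 5 × 0.036 × 0.9464 = 0.17035
  20–24: 5 × 0.088 × 0.9273 = 0.40801
  25–29: 5 × 0.157 × 0.9230 = 0.72456
  30–34: 5 × 0.100 × 0.9152 = 0.45760
  35–39: 5 × 0.031 × 0.8999 = 0.13948
  40–44: 5 × 0.006 × 0.8824 = 0.02647
  45–49: 5 × 0.000 × 0.8686 = 0.00000
Sum = 1.92647
NRR = 0.48309 × 1.92647 = 0.93066

0.931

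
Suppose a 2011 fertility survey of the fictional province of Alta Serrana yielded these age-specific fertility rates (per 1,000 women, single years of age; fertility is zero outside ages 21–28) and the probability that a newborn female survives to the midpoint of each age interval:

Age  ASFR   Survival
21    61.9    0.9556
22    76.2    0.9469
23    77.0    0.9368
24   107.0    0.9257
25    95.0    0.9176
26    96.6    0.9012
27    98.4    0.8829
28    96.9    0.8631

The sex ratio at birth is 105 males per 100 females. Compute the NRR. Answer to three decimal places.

0.316

Proportion female at birth = 100 / (100 + 105) = 0.48780.
Each age group contributes 1 × ASFR × survival:
  21: 1 × 61.9/1000 × 0.9556 = 0.05915
  22: 1 × 76.2/1000 × 0.9469 = 0.07215
  23: 1 × 77.0/1000 × 0.9368 = 0.07213
  24: 1 × 107.0/1000 × 0.9257 = 0.09905
  25: 1 × 95.0/1000 × 0.9176 = 0.08717
  26: 1 × 96.6/1000 × 0.9012 = 0.08706
  27: 1 × 98.4/1000 × 0.8829 = 0.08688
  28: 1 × 96.9/1000 × 0.8631 = 0.08363
Sum = 0.64722
NRR = 0.48780 × 0.64722 = 0.31571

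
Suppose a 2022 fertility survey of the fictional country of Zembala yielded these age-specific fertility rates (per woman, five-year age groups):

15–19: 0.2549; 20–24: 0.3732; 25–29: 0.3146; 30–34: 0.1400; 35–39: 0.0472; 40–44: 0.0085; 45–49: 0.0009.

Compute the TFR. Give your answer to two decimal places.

Sum of ASFRs = 0.2549 + 0.3732 + 0.3146 + 0.1400 + 0.0472 + 0.0085 + 0.0009 = 1.1393
TFR = 5 × 1.1393 = 5.6965

5.70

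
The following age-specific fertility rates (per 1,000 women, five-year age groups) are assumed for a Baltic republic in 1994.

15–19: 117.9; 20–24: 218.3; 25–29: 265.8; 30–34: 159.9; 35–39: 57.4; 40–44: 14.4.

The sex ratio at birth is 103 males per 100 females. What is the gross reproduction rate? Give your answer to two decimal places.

Proportion female at birth = 100 / (100 + 103) = 0.49261.
Sum of ASFRs = 117.9 + 218.3 + 265.8 + 159.9 + 57.4 + 14.4 = 833.7
TFR = 5 × 833.7 / 1000 = 4.1685
GRR = 0.49261 × 4.1685 = 2.05344

2.05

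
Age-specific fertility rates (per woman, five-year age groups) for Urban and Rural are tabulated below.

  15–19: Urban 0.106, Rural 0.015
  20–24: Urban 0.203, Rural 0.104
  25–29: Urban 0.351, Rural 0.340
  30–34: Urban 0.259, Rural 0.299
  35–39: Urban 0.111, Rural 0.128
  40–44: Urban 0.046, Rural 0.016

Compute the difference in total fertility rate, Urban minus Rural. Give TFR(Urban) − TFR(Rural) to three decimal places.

0.870

Urban:
  Sum of ASFRs = 0.106 + 0.203 + 0.351 + 0.259 + 0.111 + 0.046 = 1.076
  TFR = 5 × 1.076 = 5.38
Rural:
  Sum of ASFRs = 0.015 + 0.104 + 0.340 + 0.299 + 0.128 + 0.016 = 0.902
  TFR = 5 × 0.902 = 4.51
Difference = 5.38 − 4.51 = 0.87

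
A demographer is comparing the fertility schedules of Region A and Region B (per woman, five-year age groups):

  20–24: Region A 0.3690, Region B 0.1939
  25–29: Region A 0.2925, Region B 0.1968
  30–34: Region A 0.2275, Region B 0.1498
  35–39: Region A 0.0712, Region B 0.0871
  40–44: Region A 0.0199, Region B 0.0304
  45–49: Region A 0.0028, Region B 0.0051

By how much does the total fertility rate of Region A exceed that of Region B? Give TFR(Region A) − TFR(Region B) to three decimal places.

Region A:
  Sum of ASFRs = 0.3690 + 0.2925 + 0.2275 + 0.0712 + 0.0199 + 0.0028 = 0.9829
  TFR = 5 × 0.9829 = 4.9145
Region B:
  Sum of ASFRs = 0.1939 + 0.1968 + 0.1498 + 0.0871 + 0.0304 + 0.0051 = 0.6631
  TFR = 5 × 0.6631 = 3.3155
Difference = 4.9145 − 3.3155 = 1.599

1.599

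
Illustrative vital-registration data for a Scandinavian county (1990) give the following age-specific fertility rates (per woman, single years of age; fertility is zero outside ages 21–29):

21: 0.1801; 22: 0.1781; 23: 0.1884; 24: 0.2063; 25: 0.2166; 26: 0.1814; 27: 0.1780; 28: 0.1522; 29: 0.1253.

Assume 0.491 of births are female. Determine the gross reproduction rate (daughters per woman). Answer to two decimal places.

Proportion female at birth = 0.491.
Sum of ASFRs = 0.1801 + 0.1781 + 0.1884 + 0.2063 + 0.2166 + 0.1814 + 0.1780 + 0.1522 + 0.1253 = 1.6064
TFR = 1.6064
GRR = 0.491 × 1.6064 = 0.78874

0.79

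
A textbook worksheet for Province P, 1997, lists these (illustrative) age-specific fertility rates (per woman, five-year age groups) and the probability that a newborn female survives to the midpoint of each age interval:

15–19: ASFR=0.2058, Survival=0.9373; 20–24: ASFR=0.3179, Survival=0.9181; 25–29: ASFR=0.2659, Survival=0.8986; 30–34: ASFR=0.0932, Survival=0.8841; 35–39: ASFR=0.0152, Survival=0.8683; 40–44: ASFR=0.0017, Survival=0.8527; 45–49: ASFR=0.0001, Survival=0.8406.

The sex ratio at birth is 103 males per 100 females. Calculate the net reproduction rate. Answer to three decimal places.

2.022

Proportion female at birth = 100 / (100 + 103) = 0.49261.
Survival-weighted fertility by age (5·fₓ·Sₓ):
  15–19: 5 × 0.2058 × 0.9373 = 0.96448
  20–24: 5 × 0.3179 × 0.9181 = 1.45932
  25–29: 5 × 0.2659 × 0.8986 = 1.19469
  30–34: 5 × 0.0932 × 0.8841 = 0.41199
  35–39: 5 × 0.0152 × 0.8683 = 0.06599
  40–44: 5 × 0.0017 × 0.8527 = 0.00725
  45–49: 5 × 0.0001 × 0.8406 = 0.00042
Sum = 4.10414
NRR = 0.49261 × 4.10414 = 2.02174
NRR > 1, so each generation more than replaces itself.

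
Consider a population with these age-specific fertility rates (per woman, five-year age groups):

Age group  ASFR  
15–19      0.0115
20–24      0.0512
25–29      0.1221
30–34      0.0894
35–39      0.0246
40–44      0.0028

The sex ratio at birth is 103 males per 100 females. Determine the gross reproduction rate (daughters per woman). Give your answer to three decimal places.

0.743

Proportion female at birth = 100 / (100 + 103) = 0.49261.
Sum of ASFRs = 0.0115 + 0.0512 + 0.1221 + 0.0894 + 0.0246 + 0.0028 = 0.3016
TFR = 5 × 0.3016 = 1.508
GRR = 0.49261 × 1.508 = 0.74286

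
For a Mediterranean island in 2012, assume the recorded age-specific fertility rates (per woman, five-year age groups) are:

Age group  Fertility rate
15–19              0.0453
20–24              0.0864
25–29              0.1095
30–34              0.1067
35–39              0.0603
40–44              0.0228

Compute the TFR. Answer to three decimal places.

2.155

Sum of ASFRs = 0.0453 + 0.0864 + 0.1095 + 0.1067 + 0.0603 + 0.0228 = 0.4310
TFR = 5 × 0.4310 = 2.155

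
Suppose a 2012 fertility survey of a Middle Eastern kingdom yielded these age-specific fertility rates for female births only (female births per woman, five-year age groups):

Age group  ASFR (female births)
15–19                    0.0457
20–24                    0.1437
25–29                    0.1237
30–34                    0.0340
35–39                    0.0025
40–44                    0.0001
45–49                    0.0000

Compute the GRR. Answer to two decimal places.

Sum of female ASFRs = 0.0457 + 0.1437 + 0.1237 + 0.0340 + 0.0025 + 0.0001 + 0.0000 = 0.3497
GRR = 5 × 0.3497 = 1.7485

1.75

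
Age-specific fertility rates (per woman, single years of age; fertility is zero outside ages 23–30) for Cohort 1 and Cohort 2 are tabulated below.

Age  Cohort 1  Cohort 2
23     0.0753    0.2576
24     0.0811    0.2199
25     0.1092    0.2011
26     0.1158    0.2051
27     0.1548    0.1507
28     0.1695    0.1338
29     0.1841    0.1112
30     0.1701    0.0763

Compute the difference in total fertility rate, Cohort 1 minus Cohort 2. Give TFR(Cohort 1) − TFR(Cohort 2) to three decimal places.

Cohort 1:
  Sum of ASFRs = 0.0753 + 0.0811 + 0.1092 + 0.1158 + 0.1548 + 0.1695 + 0.1841 + 0.1701 = 1.0599
  TFR = 1.0599
Cohort 2:
  Sum of ASFRs = 0.2576 + 0.2199 + 0.2011 + 0.2051 + 0.1507 + 0.1338 + 0.1112 + 0.0763 = 1.3557
  TFR = 1.3557
Difference = 1.0599 − 1.3557 = -0.2958

-0.296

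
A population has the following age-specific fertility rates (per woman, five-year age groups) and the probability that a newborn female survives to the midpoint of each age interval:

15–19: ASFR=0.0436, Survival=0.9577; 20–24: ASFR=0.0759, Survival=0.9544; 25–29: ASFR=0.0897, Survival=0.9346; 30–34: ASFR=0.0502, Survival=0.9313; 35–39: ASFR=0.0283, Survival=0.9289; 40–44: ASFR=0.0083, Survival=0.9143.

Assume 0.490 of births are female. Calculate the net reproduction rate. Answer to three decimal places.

Proportion female at birth = 0.490.
Per-age-group product (5 × ASFR × survival probability):
  15–19: 5 × 0.0436 × 0.9577 = 0.20878
  20–24: 5 × 0.0759 × 0.9544 = 0.36219
  25–29: 5 × 0.0897 × 0.9346 = 0.41917
  30–34: 5 × 0.0502 × 0.9313 = 0.23376
  35–39: 5 × 0.0283 × 0.9289 = 0.13144
  40–44: 5 × 0.0083 × 0.9143 = 0.03794
Sum = 1.39328
NRR = 0.490 × 1.39328 = 0.68271
An NRR under 1 implies long-run decline under these rates.

0.683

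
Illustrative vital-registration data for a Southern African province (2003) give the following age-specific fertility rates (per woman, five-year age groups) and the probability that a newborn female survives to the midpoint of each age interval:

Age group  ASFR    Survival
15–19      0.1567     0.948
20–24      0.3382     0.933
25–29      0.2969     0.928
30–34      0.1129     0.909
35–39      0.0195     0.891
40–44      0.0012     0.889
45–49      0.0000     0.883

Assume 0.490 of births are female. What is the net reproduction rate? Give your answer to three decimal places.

Proportion female at birth = 0.490.
Per-age-group product (5 × ASFR × survival probability):
  15–19: 5 × 0.1567 × 0.948 = 0.74276
  20–24: 5 × 0.3382 × 0.933 = 1.57770
  25–29: 5 × 0.2969 × 0.928 = 1.37762
  30–34: 5 × 0.1129 × 0.909 = 0.51313
  35–39: 5 × 0.0195 × 0.891 = 0.08687
  40–44: 5 × 0.0012 × 0.889 = 0.00533
  45–49: 5 × 0.0000 × 0.883 = 0.00000
Sum = 4.30341
NRR = 0.490 × 4.30341 = 2.10867
With NRR above 1 the population is above replacement fertility.

2.109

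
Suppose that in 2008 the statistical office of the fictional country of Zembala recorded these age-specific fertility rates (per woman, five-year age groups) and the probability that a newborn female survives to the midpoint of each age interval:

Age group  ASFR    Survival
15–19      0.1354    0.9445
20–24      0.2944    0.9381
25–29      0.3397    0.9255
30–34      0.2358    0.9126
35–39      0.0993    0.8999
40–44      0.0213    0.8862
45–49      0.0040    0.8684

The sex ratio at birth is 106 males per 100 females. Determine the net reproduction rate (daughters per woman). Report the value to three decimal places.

2.537

Proportion female at birth = 100 / (100 + 106) = 0.48544.
Each age group contributes 5 × ASFR × survival:
  15–19: 5 × 0.1354 × 0.9445 = 0.63943
  20–24: 5 × 0.2944 × 0.9381 = 1.38088
  25–29: 5 × 0.3397 × 0.9255 = 1.57196
  30–34: 5 × 0.2358 × 0.9126 = 1.07596
  35–39: 5 × 0.0993 × 0.8999 = 0.44680
  40–44: 5 × 0.0213 × 0.8862 = 0.09438
  45–49: 5 × 0.0040 × 0.8684 = 0.01737
Sum = 5.22678
NRR = 0.48544 × 5.22678 = 2.53729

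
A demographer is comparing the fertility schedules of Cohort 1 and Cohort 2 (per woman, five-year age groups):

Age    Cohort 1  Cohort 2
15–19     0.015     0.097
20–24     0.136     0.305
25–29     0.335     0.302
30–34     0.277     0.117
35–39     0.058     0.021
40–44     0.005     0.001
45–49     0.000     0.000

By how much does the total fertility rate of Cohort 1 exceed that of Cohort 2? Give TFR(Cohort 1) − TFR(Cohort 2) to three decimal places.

-0.085

Cohort 1:
  Sum of ASFRs = 0.015 + 0.136 + 0.335 + 0.277 + 0.058 + 0.005 + 0.000 = 0.826
  TFR = 5 × 0.826 = 4.13
Cohort 2:
  Sum of ASFRs = 0.097 + 0.305 + 0.302 + 0.117 + 0.021 + 0.001 + 0.000 = 0.843
  TFR = 5 × 0.843 = 4.215
Difference = 4.13 − 4.215 = -0.085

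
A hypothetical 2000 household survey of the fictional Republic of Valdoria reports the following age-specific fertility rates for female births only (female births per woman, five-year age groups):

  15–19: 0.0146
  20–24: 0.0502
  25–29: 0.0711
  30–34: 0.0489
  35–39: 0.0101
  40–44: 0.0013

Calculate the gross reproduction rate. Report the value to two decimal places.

Sum of female ASFRs = 0.0146 + 0.0502 + 0.0711 + 0.0489 + 0.0101 + 0.0013 = 0.1962
GRR = 5 × 0.1962 = 0.981

0.98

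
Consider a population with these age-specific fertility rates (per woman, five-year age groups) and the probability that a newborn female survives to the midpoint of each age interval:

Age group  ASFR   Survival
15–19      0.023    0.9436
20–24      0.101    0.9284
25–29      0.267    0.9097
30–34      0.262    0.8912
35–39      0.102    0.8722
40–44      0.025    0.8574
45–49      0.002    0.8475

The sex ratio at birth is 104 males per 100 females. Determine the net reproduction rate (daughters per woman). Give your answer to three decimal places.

1.725

Proportion female at birth = 100 / (100 + 104) = 0.49020.
Per-age-group product (5 × ASFR × survival probability):
  15–19: 5 × 0.023 × 0.9436 = 0.10851
  20–24: 5 × 0.101 × 0.9284 = 0.46884
  25–29: 5 × 0.267 × 0.9097 = 1.21445
  30–34: 5 × 0.262 × 0.8912 = 1.16747
  35–39: 5 × 0.102 × 0.8722 = 0.44482
  40–44: 5 × 0.025 × 0.8574 = 0.10718
  45–49: 5 × 0.002 × 0.8475 = 0.00848
Sum = 3.51975
NRR = 0.49020 × 3.51975 = 1.72538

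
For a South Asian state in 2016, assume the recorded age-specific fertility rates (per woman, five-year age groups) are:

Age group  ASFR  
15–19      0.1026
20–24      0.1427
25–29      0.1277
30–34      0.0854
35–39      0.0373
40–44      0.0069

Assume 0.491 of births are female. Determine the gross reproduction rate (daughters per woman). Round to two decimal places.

1.23

Proportion female at birth = 0.491.
Sum of ASFRs = 0.1026 + 0.1427 + 0.1277 + 0.0854 + 0.0373 + 0.0069 = 0.5026
TFR = 5 × 0.5026 = 2.513
GRR = 0.491 × 2.513 = 1.23388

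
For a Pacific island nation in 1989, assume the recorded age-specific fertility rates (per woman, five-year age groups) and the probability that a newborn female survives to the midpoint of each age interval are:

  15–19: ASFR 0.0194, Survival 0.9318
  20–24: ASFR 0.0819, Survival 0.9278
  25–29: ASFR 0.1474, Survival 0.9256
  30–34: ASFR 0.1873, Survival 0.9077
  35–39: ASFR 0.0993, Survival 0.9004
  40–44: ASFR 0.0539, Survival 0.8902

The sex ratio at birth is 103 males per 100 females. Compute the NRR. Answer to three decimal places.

Proportion female at birth = 100 / (100 + 103) = 0.49261.
Survival-weighted fertility by age (5·fₓ·Sₓ):
  15–19: 5 × 0.0194 × 0.9318 = 0.09038
  20–24: 5 × 0.0819 × 0.9278 = 0.37993
  25–29: 5 × 0.1474 × 0.9256 = 0.68217
  30–34: 5 × 0.1873 × 0.9077 = 0.85006
  35–39: 5 × 0.0993 × 0.9004 = 0.44705
  40–44: 5 × 0.0539 × 0.8902 = 0.23991
Sum = 2.68950
NRR = 0.49261 × 2.68950 = 1.32487

1.325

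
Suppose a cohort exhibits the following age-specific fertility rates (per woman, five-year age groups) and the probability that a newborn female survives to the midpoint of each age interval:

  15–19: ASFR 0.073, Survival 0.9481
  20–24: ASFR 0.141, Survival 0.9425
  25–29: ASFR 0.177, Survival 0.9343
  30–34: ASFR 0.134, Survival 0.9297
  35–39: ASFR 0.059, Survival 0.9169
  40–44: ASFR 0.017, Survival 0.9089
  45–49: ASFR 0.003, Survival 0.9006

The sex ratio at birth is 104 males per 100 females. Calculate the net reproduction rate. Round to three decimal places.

Proportion female at birth = 100 / (100 + 104) = 0.49020.
Weighting each age-specific rate by interval width and survival:
  15–19: 5 × 0.073 × 0.9481 = 0.34606
  20–24: 5 × 0.141 × 0.9425 = 0.66446
  25–29: 5 × 0.177 × 0.9343 = 0.82686
  30–34: 5 × 0.134 × 0.9297 = 0.62290
  35–39: 5 × 0.059 × 0.9169 = 0.27049
  40–44: 5 × 0.017 × 0.9089 = 0.07726
  45–49: 5 × 0.003 × 0.9006 = 0.01351
Sum = 2.82154
NRR = 0.49020 × 2.82154 = 1.38312
NRR > 1, so each generation more than replaces itself.

1.383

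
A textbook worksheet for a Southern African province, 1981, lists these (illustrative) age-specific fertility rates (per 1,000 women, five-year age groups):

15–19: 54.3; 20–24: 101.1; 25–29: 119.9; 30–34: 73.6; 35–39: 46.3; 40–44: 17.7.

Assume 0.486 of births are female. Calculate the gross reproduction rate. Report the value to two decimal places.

Proportion female at birth = 0.486.
Sum of ASFRs = 54.3 + 101.1 + 119.9 + 73.6 + 46.3 + 17.7 = 412.9
TFR = 5 × 412.9 / 1000 = 2.0645
GRR = 0.486 × 2.0645 = 1.00335

1.00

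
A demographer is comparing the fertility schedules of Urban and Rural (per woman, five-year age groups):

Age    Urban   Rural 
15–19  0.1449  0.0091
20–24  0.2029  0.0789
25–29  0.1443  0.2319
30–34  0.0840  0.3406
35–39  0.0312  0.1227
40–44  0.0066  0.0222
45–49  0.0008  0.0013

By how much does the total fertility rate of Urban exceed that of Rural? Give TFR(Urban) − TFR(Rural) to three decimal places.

-0.960

Urban:
  Sum of ASFRs = 0.1449 + 0.2029 + 0.1443 + 0.0840 + 0.0312 + 0.0066 + 0.0008 = 0.6147
  TFR = 5 × 0.6147 = 3.0735
Rural:
  Sum of ASFRs = 0.0091 + 0.0789 + 0.2319 + 0.3406 + 0.1227 + 0.0222 + 0.0013 = 0.8067
  TFR = 5 × 0.8067 = 4.0335
Difference = 3.0735 − 4.0335 = -0.96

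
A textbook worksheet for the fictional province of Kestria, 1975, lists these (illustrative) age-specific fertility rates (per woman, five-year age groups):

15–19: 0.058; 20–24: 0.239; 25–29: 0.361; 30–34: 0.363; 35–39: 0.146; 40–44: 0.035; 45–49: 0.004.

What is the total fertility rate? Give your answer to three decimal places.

6.030

Sum of ASFRs = 0.058 + 0.239 + 0.361 + 0.363 + 0.146 + 0.035 + 0.004 = 1.206
TFR = 5 × 1.206 = 6.03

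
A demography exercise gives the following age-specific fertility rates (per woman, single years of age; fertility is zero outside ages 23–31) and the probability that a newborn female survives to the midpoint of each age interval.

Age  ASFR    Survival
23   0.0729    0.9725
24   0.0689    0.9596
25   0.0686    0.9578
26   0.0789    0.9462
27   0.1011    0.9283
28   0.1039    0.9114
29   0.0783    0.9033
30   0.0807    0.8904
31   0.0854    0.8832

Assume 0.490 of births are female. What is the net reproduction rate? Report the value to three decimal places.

Proportion female at birth = 0.490.
Weighting each age-specific rate by interval width and survival:
  23: 1 × 0.0729 × 0.9725 = 0.07090
  24: 1 × 0.0689 × 0.9596 = 0.06612
  25: 1 × 0.0686 × 0.9578 = 0.06571
  26: 1 × 0.0789 × 0.9462 = 0.07466
  27: 1 × 0.1011 × 0.9283 = 0.09385
  28: 1 × 0.1039 × 0.9114 = 0.09469
  29: 1 × 0.0783 × 0.9033 = 0.07073
  30: 1 × 0.0807 × 0.8904 = 0.07186
  31: 1 × 0.0854 × 0.8832 = 0.07543
Sum = 0.68395
NRR = 0.490 × 0.68395 = 0.33514

0.335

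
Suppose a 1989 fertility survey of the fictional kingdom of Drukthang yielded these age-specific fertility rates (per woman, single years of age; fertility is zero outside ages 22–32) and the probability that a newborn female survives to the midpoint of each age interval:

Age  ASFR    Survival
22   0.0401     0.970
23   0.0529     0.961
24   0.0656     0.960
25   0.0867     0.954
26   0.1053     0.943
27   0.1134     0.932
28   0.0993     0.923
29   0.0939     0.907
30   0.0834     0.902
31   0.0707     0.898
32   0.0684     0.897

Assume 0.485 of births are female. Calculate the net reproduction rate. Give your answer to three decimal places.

Proportion female at birth = 0.485.
Each age group contributes 1 × ASFR × survival:
  22: 1 × 0.0401 × 0.970 = 0.03890
  23: 1 × 0.0529 × 0.961 = 0.05084
  24: 1 × 0.0656 × 0.960 = 0.06298
  25: 1 × 0.0867 × 0.954 = 0.08271
  26: 1 × 0.1053 × 0.943 = 0.09930
  27: 1 × 0.1134 × 0.932 = 0.10569
  28: 1 × 0.0993 × 0.923 = 0.09165
  29: 1 × 0.0939 × 0.907 = 0.08517
  30: 1 × 0.0834 × 0.902 = 0.07523
  31: 1 × 0.0707 × 0.898 = 0.06349
  32: 1 × 0.0684 × 0.897 = 0.06135
Sum = 0.81731
NRR = 0.485 × 0.81731 = 0.39640

0.396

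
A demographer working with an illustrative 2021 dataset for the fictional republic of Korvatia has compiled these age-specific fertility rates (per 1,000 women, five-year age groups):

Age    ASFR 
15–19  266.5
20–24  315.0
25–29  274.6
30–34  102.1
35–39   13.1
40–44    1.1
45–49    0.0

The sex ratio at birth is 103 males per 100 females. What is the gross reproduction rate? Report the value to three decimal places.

Proportion female at birth = 100 / (100 + 103) = 0.49261.
Sum of ASFRs = 266.5 + 315.0 + 274.6 + 102.1 + 13.1 + 1.1 + 0.0 = 972.4
TFR = 5 × 972.4 / 1000 = 4.862
GRR = 0.49261 × 4.862 = 2.39507

2.395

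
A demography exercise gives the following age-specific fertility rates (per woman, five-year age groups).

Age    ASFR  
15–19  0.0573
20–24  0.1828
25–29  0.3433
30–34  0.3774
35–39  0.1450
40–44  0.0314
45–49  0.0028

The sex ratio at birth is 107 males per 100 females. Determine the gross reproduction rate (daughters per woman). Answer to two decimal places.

2.75

Proportion female at birth = 100 / (100 + 107) = 0.48309.
Sum of ASFRs = 0.0573 + 0.1828 + 0.3433 + 0.3774 + 0.1450 + 0.0314 + 0.0028 = 1.1400
TFR = 5 × 1.1400 = 5.7
GRR = 0.48309 × 5.7 = 2.75361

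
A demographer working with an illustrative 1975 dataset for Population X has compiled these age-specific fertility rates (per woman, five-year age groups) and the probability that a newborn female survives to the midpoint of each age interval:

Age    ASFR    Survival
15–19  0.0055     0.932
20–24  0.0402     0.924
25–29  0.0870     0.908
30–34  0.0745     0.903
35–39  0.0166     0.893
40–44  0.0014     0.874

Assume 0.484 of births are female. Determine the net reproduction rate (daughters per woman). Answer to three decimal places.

0.495

Proportion female at birth = 0.484.
Per-age-group product (5 × ASFR × survival probability):
  15–19: 5 × 0.0055 × 0.932 = 0.02563
  20–24: 5 × 0.0402 × 0.924 = 0.18572
  25–29: 5 × 0.0870 × 0.908 = 0.39498
  30–34: 5 × 0.0745 × 0.903 = 0.33637
  35–39: 5 × 0.0166 × 0.893 = 0.07412
  40–44: 5 × 0.0014 × 0.874 = 0.00612
Sum = 1.02294
NRR = 0.484 × 1.02294 = 0.49510
With NRR below 1 the population is below replacement fertility.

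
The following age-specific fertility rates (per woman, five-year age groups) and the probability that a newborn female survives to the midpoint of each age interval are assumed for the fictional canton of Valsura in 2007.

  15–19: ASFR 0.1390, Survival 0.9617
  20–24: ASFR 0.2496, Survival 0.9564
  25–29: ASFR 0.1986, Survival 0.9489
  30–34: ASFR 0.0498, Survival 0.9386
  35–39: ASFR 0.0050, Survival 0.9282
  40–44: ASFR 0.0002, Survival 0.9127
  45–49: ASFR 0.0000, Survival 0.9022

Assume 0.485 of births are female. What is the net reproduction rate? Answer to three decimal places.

1.485

Proportion female at birth = 0.485.
Per-age-group product (5 × ASFR × survival probability):
  15–19: 5 × 0.1390 × 0.9617 = 0.66838
  20–24: 5 × 0.2496 × 0.9564 = 1.19359
  25–29: 5 × 0.1986 × 0.9489 = 0.94226
  30–34: 5 × 0.0498 × 0.9386 = 0.23371
  35–39: 5 × 0.0050 × 0.9282 = 0.02321
  40–44: 5 × 0.0002 × 0.9127 = 0.00091
  45–49: 5 × 0.0000 × 0.9022 = 0.00000
Sum = 3.06206
NRR = 0.485 × 3.06206 = 1.48510
An NRR exceeding 1 indicates intrinsic growth under these rates.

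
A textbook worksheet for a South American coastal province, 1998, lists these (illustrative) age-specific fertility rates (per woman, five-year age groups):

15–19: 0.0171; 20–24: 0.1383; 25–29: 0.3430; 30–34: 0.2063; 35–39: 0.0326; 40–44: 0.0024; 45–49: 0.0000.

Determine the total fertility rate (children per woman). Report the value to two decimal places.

3.70

Sum of ASFRs = 0.0171 + 0.1383 + 0.3430 + 0.2063 + 0.0326 + 0.0024 + 0.0000 = 0.7397
TFR = 5 × 0.7397 = 3.6985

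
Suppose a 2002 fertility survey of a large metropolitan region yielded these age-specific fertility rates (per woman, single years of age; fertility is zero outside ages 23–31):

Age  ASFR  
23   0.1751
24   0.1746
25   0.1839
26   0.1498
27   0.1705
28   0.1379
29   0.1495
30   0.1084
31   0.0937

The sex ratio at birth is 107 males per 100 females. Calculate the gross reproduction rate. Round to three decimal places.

0.649

Proportion female at birth = 100 / (100 + 107) = 0.48309.
Sum of ASFRs = 0.1751 + 0.1746 + 0.1839 + 0.1498 + 0.1705 + 0.1379 + 0.1495 + 0.1084 + 0.0937 = 1.3434
TFR = 1.3434
GRR = 0.48309 × 1.3434 = 0.64898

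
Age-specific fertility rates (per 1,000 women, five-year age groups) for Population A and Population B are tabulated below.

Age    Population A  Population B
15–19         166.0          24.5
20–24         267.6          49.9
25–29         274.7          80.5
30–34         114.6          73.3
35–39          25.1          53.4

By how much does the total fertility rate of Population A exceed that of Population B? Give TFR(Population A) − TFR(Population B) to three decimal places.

Population A:
  Sum of ASFRs = 166.0 + 267.6 + 274.7 + 114.6 + 25.1 = 848.0
  TFR = 5 × 848.0 / 1000 = 4.24
Population B:
  Sum of ASFRs = 24.5 + 49.9 + 80.5 + 73.3 + 53.4 = 281.6
  TFR = 5 × 281.6 / 1000 = 1.408
Difference = 4.24 − 1.408 = 2.832

2.832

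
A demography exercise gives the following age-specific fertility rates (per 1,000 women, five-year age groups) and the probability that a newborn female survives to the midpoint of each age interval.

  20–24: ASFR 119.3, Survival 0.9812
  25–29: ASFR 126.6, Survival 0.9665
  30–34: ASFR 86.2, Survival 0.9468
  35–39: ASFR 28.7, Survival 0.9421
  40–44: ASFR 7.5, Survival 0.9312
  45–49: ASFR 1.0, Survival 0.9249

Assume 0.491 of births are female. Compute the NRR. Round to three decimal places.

Proportion female at birth = 0.491.
Each age group contributes 5 × ASFR × survival:
  20–24: 5 × 119.3/1000 × 0.9812 = 0.58529
  25–29: 5 × 126.6/1000 × 0.9665 = 0.61179
  30–34: 5 × 86.2/1000 × 0.9468 = 0.40807
  35–39: 5 × 28.7/1000 × 0.9421 = 0.13519
  40–44: 5 × 7.5/1000 × 0.9312 = 0.03492
  45–49: 5 × 1.0/1000 × 0.9249 = 0.00462
Sum = 1.77988
NRR = 0.491 × 1.77988 = 0.87392
An NRR under 1 implies long-run decline under these rates.

0.874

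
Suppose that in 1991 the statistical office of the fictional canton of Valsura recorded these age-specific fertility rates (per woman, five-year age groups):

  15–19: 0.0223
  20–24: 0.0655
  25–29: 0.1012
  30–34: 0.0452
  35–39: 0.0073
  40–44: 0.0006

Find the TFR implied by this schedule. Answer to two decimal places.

Sum of ASFRs = 0.0223 + 0.0655 + 0.1012 + 0.0452 + 0.0073 + 0.0006 = 0.2421
TFR = 5 × 0.2421 = 1.2105

1.21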